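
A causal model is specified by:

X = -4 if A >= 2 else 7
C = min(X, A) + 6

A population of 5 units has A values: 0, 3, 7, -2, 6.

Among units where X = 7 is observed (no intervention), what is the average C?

Conditioning on X=7 selects the 2 unit(s) with A ∈ {0, -2}. Their C values: 6, 4. Mean = 5.

5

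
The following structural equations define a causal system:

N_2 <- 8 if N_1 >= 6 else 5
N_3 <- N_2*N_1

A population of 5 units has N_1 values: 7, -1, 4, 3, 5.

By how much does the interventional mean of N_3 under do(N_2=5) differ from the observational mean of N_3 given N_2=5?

Every unit gets N_2=5 under the intervention. N_3 values become 35, -5, 20, 15, 25; E[N_3|do(N_2=5)] = 18.
E[N_3|N_2=5] averages over only the 4 units with N_2=5 (N_1 = -1, 4, 3, 5): N_3 = -5, 20, 15, 25, mean 13.75.
Difference = 18 − 13.75 = 4.25.

4.25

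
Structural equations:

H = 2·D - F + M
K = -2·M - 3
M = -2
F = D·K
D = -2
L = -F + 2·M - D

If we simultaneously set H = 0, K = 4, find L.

6

The joint intervention fixes H = 0, K = 4, removing each variable's own equation.
F = D·K  [with D=-2, K=4]  = -8
L = -F + 2·M - D  [with F=-8, M=-2, D=-2]  = 6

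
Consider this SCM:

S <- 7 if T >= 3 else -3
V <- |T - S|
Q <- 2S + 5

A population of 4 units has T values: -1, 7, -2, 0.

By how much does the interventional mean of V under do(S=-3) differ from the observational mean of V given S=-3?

Under do(S=-3), S's equation is replaced by S=-3 for every unit. Per-unit V: 2, 10, 1, 3. Mean = 4.
Conditioning on S=-3 selects the 3 unit(s) with T ∈ {-1, -2, 0}. Their V values: 2, 1, 3. Mean = 2.
Difference = 4 − 2 = 2.

2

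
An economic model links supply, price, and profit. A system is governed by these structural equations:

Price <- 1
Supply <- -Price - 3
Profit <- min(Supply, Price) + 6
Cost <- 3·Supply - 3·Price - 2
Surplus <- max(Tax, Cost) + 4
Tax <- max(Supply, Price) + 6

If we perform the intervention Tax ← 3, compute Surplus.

Under do(Tax=3), the mechanism Tax <- max(Supply, Price) + 6 is discarded; Tax is fixed at 3.
Supply = -Price - 3  [with Price=1]  = -4
Cost = 3·Supply - 3·Price - 2  [with Supply=-4, Price=1]  = -17
Surplus = max(Tax, Cost) + 4  [with Tax=3, Cost=-17]  = 7

7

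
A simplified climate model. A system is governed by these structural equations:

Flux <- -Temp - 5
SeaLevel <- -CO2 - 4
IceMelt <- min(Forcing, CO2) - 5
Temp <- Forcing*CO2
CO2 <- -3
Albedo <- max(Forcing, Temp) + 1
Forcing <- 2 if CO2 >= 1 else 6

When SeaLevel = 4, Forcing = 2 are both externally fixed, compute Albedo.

The joint intervention fixes SeaLevel = 4, Forcing = 2, removing each variable's own equation.
Temp = Forcing*CO2  [with Forcing=2, CO2=-3]  = -6
Albedo = max(Forcing, Temp) + 1  [with Forcing=2, Temp=-6]  = 3

3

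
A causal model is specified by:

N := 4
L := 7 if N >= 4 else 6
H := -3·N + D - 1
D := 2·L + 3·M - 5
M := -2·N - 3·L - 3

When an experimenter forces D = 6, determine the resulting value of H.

-7

Intervening sets D = 6 and removes its equation (D := 2·L + 3·M - 5).
H = -3·N + D - 1  [with N=4, D=6]  = -7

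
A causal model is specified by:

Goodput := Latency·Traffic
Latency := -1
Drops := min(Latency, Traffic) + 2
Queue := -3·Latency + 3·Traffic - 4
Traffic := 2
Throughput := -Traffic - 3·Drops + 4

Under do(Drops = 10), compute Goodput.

-2

Under do(Drops=10), the mechanism Drops := min(Latency, Traffic) + 2 is discarded; Drops is fixed at 10.
Since Goodput is not a descendant of the intervened variable, it is unaffected.
Goodput = Latency·Traffic  [with Latency=-1, Traffic=2]  = -2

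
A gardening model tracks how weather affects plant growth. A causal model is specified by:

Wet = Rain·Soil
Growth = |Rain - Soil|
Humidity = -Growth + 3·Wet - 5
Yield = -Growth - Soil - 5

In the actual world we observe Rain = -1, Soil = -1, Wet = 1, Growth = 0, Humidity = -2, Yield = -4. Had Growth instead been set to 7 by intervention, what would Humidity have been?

-9

Intervening sets Growth = 7 and removes its equation (Growth = |Rain - Soil|).
Wet = Rain·Soil  [with Rain=-1, Soil=-1]  = 1
Humidity = -Growth + 3·Wet - 5  [with Growth=7, Wet=1]  = -9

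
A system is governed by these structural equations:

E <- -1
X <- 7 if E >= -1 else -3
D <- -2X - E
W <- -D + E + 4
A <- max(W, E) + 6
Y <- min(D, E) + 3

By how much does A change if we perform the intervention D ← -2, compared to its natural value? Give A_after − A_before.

do(D=-2) replaces the equation D <- -2X - E with the constant D = -2.
W = -D + E + 4  [with D=-2, E=-1]  = 5
A = max(W, E) + 6  [with W=5, E=-1]  = 11
Without intervention: X = 7 if E >= -1 else -3  [with E=-1]  = 7; D = -2X - E  [with X=7, E=-1]  = -13; W = -D + E + 4  [with D=-13, E=-1]  = 16; A = max(W, E) + 6  [with W=16, E=-1]  = 22.
Change = 11 − 22 = -11.

-11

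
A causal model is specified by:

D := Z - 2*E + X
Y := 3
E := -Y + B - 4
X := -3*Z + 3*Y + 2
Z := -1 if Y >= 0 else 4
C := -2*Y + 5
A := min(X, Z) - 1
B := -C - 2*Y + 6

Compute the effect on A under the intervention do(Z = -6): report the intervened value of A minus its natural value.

-5

do(Z=-6) replaces the equation Z := -1 if Y >= 0 else 4 with the constant Z = -6.
X = -3*Z + 3*Y + 2  [with Z=-6, Y=3]  = 29
A = min(X, Z) - 1  [with X=29, Z=-6]  = -7
Without intervention: Z = -1 if Y >= 0 else 4  [with Y=3]  = -1; X = -3*Z + 3*Y + 2  [with Z=-1, Y=3]  = 14; A = min(X, Z) - 1  [with X=14, Z=-1]  = -2.
Change = -7 − (-2) = -5.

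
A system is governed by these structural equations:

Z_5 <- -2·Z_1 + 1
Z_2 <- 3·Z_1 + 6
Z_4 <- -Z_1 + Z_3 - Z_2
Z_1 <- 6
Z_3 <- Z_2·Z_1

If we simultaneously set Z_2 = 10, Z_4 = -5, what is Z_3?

The joint intervention fixes Z_2 = 10, Z_4 = -5, removing each variable's own equation.
Z_3 = Z_2·Z_1  [with Z_2=10, Z_1=6]  = 60

60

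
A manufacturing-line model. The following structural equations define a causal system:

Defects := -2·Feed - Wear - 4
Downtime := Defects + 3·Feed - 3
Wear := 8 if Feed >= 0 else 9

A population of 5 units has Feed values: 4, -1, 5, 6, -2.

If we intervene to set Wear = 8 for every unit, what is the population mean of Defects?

-16.8

Every unit gets Wear=8 under the intervention. Defects values become -20, -10, -22, -24, -8; E[Defects|do(Wear=8)] = -16.8.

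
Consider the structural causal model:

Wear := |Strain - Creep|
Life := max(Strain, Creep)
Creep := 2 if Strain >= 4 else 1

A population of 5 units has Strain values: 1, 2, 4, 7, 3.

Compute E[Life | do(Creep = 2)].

Under do(Creep=2), Creep's equation is replaced by Creep=2 for every unit. Per-unit Life: 2, 2, 4, 7, 3. Mean = 3.6.

3.6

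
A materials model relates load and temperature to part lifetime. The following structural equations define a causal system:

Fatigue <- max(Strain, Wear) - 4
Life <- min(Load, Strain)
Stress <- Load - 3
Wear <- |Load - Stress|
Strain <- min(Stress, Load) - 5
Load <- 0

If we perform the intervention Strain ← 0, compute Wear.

3

The intervention breaks the incoming arrows to Strain: Strain <- min(Stress, Load) - 5 no longer applies, and Strain = 0.
Wear is not downstream of the intervention, so its value is determined by the original equations.
Stress = Load - 3  [with Load=0]  = -3
Wear = |Load - Stress|  [with Load=0, Stress=-3]  = 3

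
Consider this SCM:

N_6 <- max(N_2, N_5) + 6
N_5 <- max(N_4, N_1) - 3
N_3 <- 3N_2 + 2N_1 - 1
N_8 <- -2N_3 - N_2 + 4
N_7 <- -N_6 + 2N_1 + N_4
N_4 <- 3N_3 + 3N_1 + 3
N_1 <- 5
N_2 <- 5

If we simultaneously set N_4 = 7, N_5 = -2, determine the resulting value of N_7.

Under do(N_4 = 7, N_5 = -2), each intervened variable's structural equation is replaced by its fixed value.
N_6 = max(N_2, N_5) + 6  [with N_2=5, N_5=-2]  = 11
N_7 = -N_6 + 2N_1 + N_4  [with N_6=11, N_1=5, N_4=7]  = 6

6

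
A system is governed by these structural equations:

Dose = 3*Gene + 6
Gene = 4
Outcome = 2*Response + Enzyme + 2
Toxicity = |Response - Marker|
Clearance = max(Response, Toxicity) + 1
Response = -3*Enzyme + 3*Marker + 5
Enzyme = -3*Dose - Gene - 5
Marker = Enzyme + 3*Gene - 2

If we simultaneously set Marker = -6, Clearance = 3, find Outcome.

291

Setting Marker = -6, Clearance = 3 by intervention discards those variables' equations.
Dose = 3*Gene + 6  [with Gene=4]  = 18
Enzyme = -3*Dose - Gene - 5  [with Dose=18, Gene=4]  = -63
Response = -3*Enzyme + 3*Marker + 5  [with Enzyme=-63, Marker=-6]  = 176
Outcome = 2*Response + Enzyme + 2  [with Response=176, Enzyme=-63]  = 291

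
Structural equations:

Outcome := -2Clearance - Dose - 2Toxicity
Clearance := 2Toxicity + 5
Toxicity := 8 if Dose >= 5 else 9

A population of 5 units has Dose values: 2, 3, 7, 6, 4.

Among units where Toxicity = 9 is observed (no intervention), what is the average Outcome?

-67

Conditioning on Toxicity=9 selects the 3 unit(s) with Dose ∈ {2, 3, 4}. Their Outcome values: -66, -67, -68. Mean = -67.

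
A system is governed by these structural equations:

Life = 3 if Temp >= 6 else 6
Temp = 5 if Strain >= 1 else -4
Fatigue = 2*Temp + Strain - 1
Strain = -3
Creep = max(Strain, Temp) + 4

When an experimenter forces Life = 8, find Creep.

1

do(Life=8) replaces the equation Life = 3 if Temp >= 6 else 6 with the constant Life = 8.
Creep is not downstream of the intervention, so its value is determined by the original equations.
Temp = 5 if Strain >= 1 else -4  [with Strain=-3]  = -4
Creep = max(Strain, Temp) + 4  [with Strain=-3, Temp=-4]  = 1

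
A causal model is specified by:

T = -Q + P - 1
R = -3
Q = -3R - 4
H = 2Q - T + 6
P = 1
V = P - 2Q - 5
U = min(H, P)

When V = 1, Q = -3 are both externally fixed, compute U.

Under do(V = 1, Q = -3), each intervened variable's structural equation is replaced by its fixed value.
T = -Q + P - 1  [with Q=-3, P=1]  = 3
H = 2Q - T + 6  [with Q=-3, T=3]  = -3
U = min(H, P)  [with H=-3, P=1]  = -3

-3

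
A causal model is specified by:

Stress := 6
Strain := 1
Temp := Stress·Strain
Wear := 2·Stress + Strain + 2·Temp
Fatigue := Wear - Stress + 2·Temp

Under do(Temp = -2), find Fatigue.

do(Temp=-2) replaces the equation Temp := Stress·Strain with the constant Temp = -2.
Wear = 2·Stress + Strain + 2·Temp  [with Stress=6, Strain=1, Temp=-2]  = 9
Fatigue = Wear - Stress + 2·Temp  [with Wear=9, Stress=6, Temp=-2]  = -1

-1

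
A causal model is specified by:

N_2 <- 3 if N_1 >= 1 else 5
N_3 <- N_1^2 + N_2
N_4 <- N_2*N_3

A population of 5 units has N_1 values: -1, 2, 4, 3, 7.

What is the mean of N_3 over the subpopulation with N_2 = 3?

Observing N_2=3 restricts to units where N_2's equation naturally yields 3: N_1 ∈ {2, 4, 3, 7}. In that subpopulation N_3 = 7, 19, 12, 52, mean 22.5.

22.5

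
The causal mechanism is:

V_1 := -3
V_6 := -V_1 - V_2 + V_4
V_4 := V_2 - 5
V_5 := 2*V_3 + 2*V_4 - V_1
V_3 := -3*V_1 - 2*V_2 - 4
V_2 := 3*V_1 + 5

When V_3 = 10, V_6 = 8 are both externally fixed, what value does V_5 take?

The joint intervention fixes V_3 = 10, V_6 = 8, removing each variable's own equation.
V_2 = 3*V_1 + 5  [with V_1=-3]  = -4
V_4 = V_2 - 5  [with V_2=-4]  = -9
V_5 = 2*V_3 + 2*V_4 - V_1  [with V_3=10, V_4=-9, V_1=-3]  = 5

5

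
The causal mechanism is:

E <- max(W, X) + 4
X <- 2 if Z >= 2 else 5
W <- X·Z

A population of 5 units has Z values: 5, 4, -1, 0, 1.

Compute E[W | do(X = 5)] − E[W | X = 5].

do(X=5) breaks X's dependence on Z. With X=5 fixed, W across the units is 25, 20, -5, 0, 5, mean 9.
E[W|X=5] averages over only the 3 units with X=5 (Z = -1, 0, 1): W = -5, 0, 5, mean 0.
Difference = 9 − 0 = 9.

9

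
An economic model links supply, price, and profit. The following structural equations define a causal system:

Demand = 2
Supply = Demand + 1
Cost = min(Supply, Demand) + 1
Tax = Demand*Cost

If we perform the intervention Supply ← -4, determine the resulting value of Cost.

-3

The intervention breaks the incoming arrows to Supply: Supply = Demand + 1 no longer applies, and Supply = -4.
Cost = min(Supply, Demand) + 1  [with Supply=-4, Demand=2]  = -3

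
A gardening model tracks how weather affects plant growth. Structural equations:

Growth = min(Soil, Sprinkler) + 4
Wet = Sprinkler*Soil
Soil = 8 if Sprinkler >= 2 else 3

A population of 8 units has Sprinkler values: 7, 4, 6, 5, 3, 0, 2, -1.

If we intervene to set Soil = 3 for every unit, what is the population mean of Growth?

do(Soil=3) breaks Soil's dependence on Sprinkler. With Soil=3 fixed, Growth across the units is 7, 7, 7, 7, 7, 4, 6, 3, mean 6.

6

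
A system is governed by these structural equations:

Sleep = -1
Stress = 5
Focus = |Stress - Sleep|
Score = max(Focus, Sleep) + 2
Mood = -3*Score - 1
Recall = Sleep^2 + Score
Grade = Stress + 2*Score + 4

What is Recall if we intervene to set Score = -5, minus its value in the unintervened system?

-13

Under do(Score=-5), the mechanism Score = max(Focus, Sleep) + 2 is discarded; Score is fixed at -5.
Recall = Sleep^2 + Score  [with Sleep=-1, Score=-5]  = -4
Without intervention: Focus = |Stress - Sleep|  [with Stress=5, Sleep=-1]  = 6; Score = max(Focus, Sleep) + 2  [with Focus=6, Sleep=-1]  = 8; Recall = Sleep^2 + Score  [with Sleep=-1, Score=8]  = 9.
Change = -4 − 9 = -13.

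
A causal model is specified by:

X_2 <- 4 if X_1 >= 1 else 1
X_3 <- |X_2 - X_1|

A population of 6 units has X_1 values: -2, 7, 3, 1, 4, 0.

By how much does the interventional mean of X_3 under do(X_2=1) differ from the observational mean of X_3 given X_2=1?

0.5

The intervention sets X_2=1 in all 6 units regardless of X_1. Recomputing X_3 per unit gives 3, 6, 2, 0, 3, 1; average 2.5.
Observing X_2=1 restricts to units where X_2's equation naturally yields 1: X_1 ∈ {-2, 0}. In that subpopulation X_3 = 3, 1, mean 2.
Difference = 2.5 − 2 = 0.5.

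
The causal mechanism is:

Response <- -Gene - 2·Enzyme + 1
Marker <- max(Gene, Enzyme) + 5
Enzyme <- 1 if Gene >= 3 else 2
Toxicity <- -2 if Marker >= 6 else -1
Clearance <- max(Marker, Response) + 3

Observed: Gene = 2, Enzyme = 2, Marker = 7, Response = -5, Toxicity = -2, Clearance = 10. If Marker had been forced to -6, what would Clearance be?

The intervention breaks the incoming arrows to Marker: Marker <- max(Gene, Enzyme) + 5 no longer applies, and Marker = -6.
Enzyme = 1 if Gene >= 3 else 2  [with Gene=2]  = 2
Response = -Gene - 2·Enzyme + 1  [with Gene=2, Enzyme=2]  = -5
Clearance = max(Marker, Response) + 3  [with Marker=-6, Response=-5]  = -2

-2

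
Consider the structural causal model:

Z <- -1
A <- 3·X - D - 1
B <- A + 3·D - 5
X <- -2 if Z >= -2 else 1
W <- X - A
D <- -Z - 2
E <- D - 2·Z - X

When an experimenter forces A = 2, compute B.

Under do(A=2), the mechanism A <- 3·X - D - 1 is discarded; A is fixed at 2.
D = -Z - 2  [with Z=-1]  = -1
B = A + 3·D - 5  [with A=2, D=-1]  = -6

-6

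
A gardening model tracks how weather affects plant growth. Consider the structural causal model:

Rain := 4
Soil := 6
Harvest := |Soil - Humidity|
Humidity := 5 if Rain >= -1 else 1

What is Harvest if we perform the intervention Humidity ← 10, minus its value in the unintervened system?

3

The intervention breaks the incoming arrows to Humidity: Humidity := 5 if Rain >= -1 else 1 no longer applies, and Humidity = 10.
Harvest = |Soil - Humidity|  [with Soil=6, Humidity=10]  = 4
Without intervention: Humidity = 5 if Rain >= -1 else 1  [with Rain=4]  = 5; Harvest = |Soil - Humidity|  [with Soil=6, Humidity=5]  = 1.
Change = 4 − 1 = 3.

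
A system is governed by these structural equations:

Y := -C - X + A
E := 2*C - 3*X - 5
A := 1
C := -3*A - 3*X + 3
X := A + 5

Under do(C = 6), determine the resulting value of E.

do(C=6) replaces the equation C := -3*A - 3*X + 3 with the constant C = 6.
X = A + 5  [with A=1]  = 6
E = 2*C - 3*X - 5  [with C=6, X=6]  = -11

-11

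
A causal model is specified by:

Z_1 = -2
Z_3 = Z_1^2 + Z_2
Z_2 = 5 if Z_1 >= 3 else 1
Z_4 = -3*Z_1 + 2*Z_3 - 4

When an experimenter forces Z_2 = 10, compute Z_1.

Under do(Z_2=10), the mechanism Z_2 = 5 if Z_1 >= 3 else 1 is discarded; Z_2 is fixed at 10.
Z_1 is not downstream of the intervention, so its value is determined by the original equations.

-2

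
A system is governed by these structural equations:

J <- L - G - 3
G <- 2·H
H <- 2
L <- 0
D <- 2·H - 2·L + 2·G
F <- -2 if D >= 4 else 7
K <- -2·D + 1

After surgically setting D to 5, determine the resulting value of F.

-2

The intervention breaks the incoming arrows to D: D <- 2·H - 2·L + 2·G no longer applies, and D = 5.
F = -2 if D >= 4 else 7  [with D=5]  = -2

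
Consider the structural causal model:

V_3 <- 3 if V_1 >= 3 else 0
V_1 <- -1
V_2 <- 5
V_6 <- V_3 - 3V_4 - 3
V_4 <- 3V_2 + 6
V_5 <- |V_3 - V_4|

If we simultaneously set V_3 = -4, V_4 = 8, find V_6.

-31

Setting V_3 = -4, V_4 = 8 by intervention discards those variables' equations.
V_6 = V_3 - 3V_4 - 3  [with V_3=-4, V_4=8]  = -31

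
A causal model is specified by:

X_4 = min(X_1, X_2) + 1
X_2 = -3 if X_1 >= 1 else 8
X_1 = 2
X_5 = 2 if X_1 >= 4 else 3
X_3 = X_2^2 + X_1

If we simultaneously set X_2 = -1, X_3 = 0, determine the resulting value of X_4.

Setting X_2 = -1, X_3 = 0 by intervention discards those variables' equations.
X_4 = min(X_1, X_2) + 1  [with X_1=2, X_2=-1]  = 0

0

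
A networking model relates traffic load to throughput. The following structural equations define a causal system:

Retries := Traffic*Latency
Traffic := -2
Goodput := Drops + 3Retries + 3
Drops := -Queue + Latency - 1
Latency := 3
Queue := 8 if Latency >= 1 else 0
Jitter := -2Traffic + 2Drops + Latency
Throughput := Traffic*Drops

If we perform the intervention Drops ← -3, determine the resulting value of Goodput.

-18

do(Drops=-3) replaces the equation Drops := -Queue + Latency - 1 with the constant Drops = -3.
Retries = Traffic*Latency  [with Traffic=-2, Latency=3]  = -6
Goodput = Drops + 3Retries + 3  [with Drops=-3, Retries=-6]  = -18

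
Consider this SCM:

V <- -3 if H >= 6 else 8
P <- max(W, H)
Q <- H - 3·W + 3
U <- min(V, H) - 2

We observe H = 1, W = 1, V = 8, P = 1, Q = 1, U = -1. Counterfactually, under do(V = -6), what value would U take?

The intervention breaks the incoming arrows to V: V <- -3 if H >= 6 else 8 no longer applies, and V = -6.
U = min(V, H) - 2  [with V=-6, H=1]  = -8

-8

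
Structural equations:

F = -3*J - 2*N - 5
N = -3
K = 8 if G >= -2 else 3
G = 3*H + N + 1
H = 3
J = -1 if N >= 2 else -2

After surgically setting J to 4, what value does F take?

The intervention breaks the incoming arrows to J: J = -1 if N >= 2 else -2 no longer applies, and J = 4.
F = -3*J - 2*N - 5  [with J=4, N=-3]  = -11

-11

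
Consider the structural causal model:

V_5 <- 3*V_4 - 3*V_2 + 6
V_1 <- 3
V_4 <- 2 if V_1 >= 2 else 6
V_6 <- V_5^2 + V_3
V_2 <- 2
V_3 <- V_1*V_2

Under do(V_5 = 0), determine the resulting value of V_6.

6

The intervention breaks the incoming arrows to V_5: V_5 <- 3*V_4 - 3*V_2 + 6 no longer applies, and V_5 = 0.
V_3 = V_1*V_2  [with V_1=3, V_2=2]  = 6
V_6 = V_5^2 + V_3  [with V_5=0, V_3=6]  = 6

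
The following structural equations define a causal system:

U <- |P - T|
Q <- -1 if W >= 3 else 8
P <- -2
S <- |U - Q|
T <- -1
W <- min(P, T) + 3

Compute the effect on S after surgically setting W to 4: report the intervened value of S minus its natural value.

-5

The intervention breaks the incoming arrows to W: W <- min(P, T) + 3 no longer applies, and W = 4.
Q = -1 if W >= 3 else 8  [with W=4]  = -1
U = |P - T|  [with P=-2, T=-1]  = 1
S = |U - Q|  [with U=1, Q=-1]  = 2
Without intervention: W = min(P, T) + 3  [with P=-2, T=-1]  = 1; Q = -1 if W >= 3 else 8  [with W=1]  = 8; U = |P - T|  [with P=-2, T=-1]  = 1; S = |U - Q|  [with U=1, Q=8]  = 7.
Change = 2 − 7 = -5.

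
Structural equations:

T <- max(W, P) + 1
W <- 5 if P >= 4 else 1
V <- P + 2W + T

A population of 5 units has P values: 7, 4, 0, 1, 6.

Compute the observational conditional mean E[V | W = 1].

4.5

E[V|W=1] averages over only the 2 units with W=1 (P = 0, 1): V = 4, 5, mean 4.5.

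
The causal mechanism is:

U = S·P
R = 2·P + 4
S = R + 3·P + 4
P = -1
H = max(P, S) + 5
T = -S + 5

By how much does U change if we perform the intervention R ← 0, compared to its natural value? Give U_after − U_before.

2

Under do(R=0), the mechanism R = 2·P + 4 is discarded; R is fixed at 0.
S = R + 3·P + 4  [with R=0, P=-1]  = 1
U = S·P  [with S=1, P=-1]  = -1
Without intervention: R = 2·P + 4  [with P=-1]  = 2; S = R + 3·P + 4  [with R=2, P=-1]  = 3; U = S·P  [with S=3, P=-1]  = -3.
Change = -1 − (-3) = 2.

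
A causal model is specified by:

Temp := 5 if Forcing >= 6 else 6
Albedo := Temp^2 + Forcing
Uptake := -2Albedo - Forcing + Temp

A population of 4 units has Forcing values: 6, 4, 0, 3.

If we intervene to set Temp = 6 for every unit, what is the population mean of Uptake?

The intervention sets Temp=6 in all 4 units regardless of Forcing. Recomputing Uptake per unit gives -84, -78, -66, -75; average -75.75.

-75.75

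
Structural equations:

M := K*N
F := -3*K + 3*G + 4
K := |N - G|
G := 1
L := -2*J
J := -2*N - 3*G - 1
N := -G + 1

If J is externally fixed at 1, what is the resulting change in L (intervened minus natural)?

-10

Intervening sets J = 1 and removes its equation (J := -2*N - 3*G - 1).
L = -2*J  [with J=1]  = -2
Without intervention: N = -G + 1  [with G=1]  = 0; J = -2*N - 3*G - 1  [with N=0, G=1]  = -4; L = -2*J  [with J=-4]  = 8.
Change = -2 − 8 = -10.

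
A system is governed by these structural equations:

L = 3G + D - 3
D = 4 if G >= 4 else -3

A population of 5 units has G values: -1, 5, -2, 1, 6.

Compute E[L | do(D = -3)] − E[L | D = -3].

7.4

do(D=-3) breaks D's dependence on G. With D=-3 fixed, L across the units is -9, 9, -12, -3, 12, mean -0.6.
Conditioning on D=-3 selects the 3 unit(s) with G ∈ {-1, -2, 1}. Their L values: -9, -12, -3. Mean = -8.
Difference = -0.6 − (-8) = 7.4.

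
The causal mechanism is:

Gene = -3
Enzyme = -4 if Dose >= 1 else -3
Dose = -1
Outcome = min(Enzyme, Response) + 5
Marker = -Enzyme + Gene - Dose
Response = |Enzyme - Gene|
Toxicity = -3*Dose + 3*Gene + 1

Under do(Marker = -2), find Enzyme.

Under do(Marker=-2), the mechanism Marker = -Enzyme + Gene - Dose is discarded; Marker is fixed at -2.
Since Enzyme is not a descendant of the intervened variable, it is unaffected.
Enzyme = -4 if Dose >= 1 else -3  [with Dose=-1]  = -3

-3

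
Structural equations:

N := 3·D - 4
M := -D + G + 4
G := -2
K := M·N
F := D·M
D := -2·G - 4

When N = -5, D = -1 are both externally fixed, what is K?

Setting N = -5, D = -1 by intervention discards those variables' equations.
M = -D + G + 4  [with D=-1, G=-2]  = 3
K = M·N  [with M=3, N=-5]  = -15

-15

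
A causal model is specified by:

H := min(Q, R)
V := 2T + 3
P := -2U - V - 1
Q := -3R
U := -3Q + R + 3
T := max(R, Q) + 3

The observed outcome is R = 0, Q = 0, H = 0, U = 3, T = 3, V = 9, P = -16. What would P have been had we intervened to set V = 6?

Intervening sets V = 6 and removes its equation (V := 2T + 3).
Q = -3R  [with R=0]  = 0
U = -3Q + R + 3  [with Q=0, R=0]  = 3
P = -2U - V - 1  [with U=3, V=6]  = -13

-13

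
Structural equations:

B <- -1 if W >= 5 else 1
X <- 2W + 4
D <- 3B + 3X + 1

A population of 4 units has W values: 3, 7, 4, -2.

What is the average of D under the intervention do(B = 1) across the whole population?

do(B=1) breaks B's dependence on W. With B=1 fixed, D across the units is 34, 58, 40, 4, mean 34.

34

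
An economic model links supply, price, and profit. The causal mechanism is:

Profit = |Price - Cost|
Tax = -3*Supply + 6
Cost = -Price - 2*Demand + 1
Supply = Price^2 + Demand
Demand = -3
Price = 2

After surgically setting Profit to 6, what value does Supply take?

do(Profit=6) replaces the equation Profit = |Price - Cost| with the constant Profit = 6.
Supply is not downstream of the intervention, so its value is determined by the original equations.
Supply = Price^2 + Demand  [with Price=2, Demand=-3]  = 1

1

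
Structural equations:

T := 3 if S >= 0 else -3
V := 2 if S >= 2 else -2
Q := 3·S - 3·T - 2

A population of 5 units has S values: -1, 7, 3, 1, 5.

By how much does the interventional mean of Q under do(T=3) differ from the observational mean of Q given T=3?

Under do(T=3), T's equation is replaced by T=3 for every unit. Per-unit Q: -14, 10, -2, -8, 4. Mean = -2.
E[Q|T=3] averages over only the 4 units with T=3 (S = 7, 3, 1, 5): Q = 10, -2, -8, 4, mean 1.
Difference = -2 − 1 = -3.

-3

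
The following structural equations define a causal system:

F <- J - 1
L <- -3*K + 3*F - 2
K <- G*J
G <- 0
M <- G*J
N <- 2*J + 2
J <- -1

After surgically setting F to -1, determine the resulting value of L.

-5

Under do(F=-1), the mechanism F <- J - 1 is discarded; F is fixed at -1.
K = G*J  [with G=0, J=-1]  = 0
L = -3*K + 3*F - 2  [with K=0, F=-1]  = -5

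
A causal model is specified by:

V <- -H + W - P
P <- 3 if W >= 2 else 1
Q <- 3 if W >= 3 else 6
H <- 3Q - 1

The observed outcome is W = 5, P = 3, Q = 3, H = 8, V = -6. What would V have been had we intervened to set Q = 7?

-18

do(Q=7) replaces the equation Q <- 3 if W >= 3 else 6 with the constant Q = 7.
P = 3 if W >= 2 else 1  [with W=5]  = 3
H = 3Q - 1  [with Q=7]  = 20
V = -H + W - P  [with H=20, W=5, P=3]  = -18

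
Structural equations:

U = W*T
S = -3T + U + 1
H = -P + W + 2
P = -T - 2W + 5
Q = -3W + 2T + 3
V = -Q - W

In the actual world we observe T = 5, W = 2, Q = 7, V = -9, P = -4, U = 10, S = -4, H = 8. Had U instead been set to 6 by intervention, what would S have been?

-8

Intervening sets U = 6 and removes its equation (U = W*T).
S = -3T + U + 1  [with T=5, U=6]  = -8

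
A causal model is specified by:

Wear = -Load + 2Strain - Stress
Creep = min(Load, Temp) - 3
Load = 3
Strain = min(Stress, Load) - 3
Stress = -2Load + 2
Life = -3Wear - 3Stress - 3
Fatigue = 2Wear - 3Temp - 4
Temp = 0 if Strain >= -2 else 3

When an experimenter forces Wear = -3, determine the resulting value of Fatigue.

-19

Intervening sets Wear = -3 and removes its equation (Wear = -Load + 2Strain - Stress).
Stress = -2Load + 2  [with Load=3]  = -4
Strain = min(Stress, Load) - 3  [with Stress=-4, Load=3]  = -7
Temp = 0 if Strain >= -2 else 3  [with Strain=-7]  = 3
Fatigue = 2Wear - 3Temp - 4  [with Wear=-3, Temp=3]  = -19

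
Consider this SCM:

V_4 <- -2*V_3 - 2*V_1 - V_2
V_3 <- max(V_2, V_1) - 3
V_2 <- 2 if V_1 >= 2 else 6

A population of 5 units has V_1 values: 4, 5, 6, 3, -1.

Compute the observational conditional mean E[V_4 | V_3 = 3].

Observing V_3=3 restricts to units where V_3's equation naturally yields 3: V_1 ∈ {6, -1}. In that subpopulation V_4 = -20, -10, mean -15.

-15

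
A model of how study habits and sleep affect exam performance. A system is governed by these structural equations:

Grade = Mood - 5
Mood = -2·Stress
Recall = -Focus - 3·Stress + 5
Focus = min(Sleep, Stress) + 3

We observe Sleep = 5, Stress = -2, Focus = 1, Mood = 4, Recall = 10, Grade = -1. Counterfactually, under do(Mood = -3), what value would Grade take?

-8

Under do(Mood=-3), the mechanism Mood = -2·Stress is discarded; Mood is fixed at -3.
Grade = Mood - 5  [with Mood=-3]  = -8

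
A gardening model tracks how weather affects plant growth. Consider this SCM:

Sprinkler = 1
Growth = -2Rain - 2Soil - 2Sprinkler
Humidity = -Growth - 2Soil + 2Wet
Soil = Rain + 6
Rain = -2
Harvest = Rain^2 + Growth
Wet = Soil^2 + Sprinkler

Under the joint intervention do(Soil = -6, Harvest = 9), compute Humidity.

Under do(Soil = -6, Harvest = 9), each intervened variable's structural equation is replaced by its fixed value.
Wet = Soil^2 + Sprinkler  [with Soil=-6, Sprinkler=1]  = 37
Growth = -2Rain - 2Soil - 2Sprinkler  [with Rain=-2, Soil=-6, Sprinkler=1]  = 14
Humidity = -Growth - 2Soil + 2Wet  [with Growth=14, Soil=-6, Wet=37]  = 72

72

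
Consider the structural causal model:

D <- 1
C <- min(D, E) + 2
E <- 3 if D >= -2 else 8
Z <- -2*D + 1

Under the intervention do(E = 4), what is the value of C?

The intervention breaks the incoming arrows to E: E <- 3 if D >= -2 else 8 no longer applies, and E = 4.
C = min(D, E) + 2  [with D=1, E=4]  = 3

3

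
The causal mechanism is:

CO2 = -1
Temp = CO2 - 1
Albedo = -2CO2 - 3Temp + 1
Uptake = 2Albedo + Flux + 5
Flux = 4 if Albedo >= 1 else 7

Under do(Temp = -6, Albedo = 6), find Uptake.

21

Under do(Temp = -6, Albedo = 6), each intervened variable's structural equation is replaced by its fixed value.
Flux = 4 if Albedo >= 1 else 7  [with Albedo=6]  = 4
Uptake = 2Albedo + Flux + 5  [with Albedo=6, Flux=4]  = 21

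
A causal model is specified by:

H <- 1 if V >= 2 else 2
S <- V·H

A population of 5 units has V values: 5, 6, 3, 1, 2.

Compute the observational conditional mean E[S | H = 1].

4

E[S|H=1] averages over only the 4 units with H=1 (V = 5, 6, 3, 2): S = 5, 6, 3, 2, mean 4.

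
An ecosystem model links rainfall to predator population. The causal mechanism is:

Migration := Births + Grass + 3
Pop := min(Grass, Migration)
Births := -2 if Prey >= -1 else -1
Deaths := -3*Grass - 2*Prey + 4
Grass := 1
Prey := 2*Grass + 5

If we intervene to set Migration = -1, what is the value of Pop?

The intervention breaks the incoming arrows to Migration: Migration := Births + Grass + 3 no longer applies, and Migration = -1.
Pop = min(Grass, Migration)  [with Grass=1, Migration=-1]  = -1

-1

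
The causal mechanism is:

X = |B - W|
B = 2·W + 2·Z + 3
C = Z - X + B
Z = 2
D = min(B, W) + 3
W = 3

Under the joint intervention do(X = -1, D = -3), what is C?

16

The joint intervention fixes X = -1, D = -3, removing each variable's own equation.
B = 2·W + 2·Z + 3  [with W=3, Z=2]  = 13
C = Z - X + B  [with Z=2, X=-1, B=13]  = 16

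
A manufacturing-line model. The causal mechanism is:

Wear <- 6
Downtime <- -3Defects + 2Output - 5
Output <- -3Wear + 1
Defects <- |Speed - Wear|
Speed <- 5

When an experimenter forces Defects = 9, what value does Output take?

The intervention breaks the incoming arrows to Defects: Defects <- |Speed - Wear| no longer applies, and Defects = 9.
Output is not downstream of the intervention, so its value is determined by the original equations.
Output = -3Wear + 1  [with Wear=6]  = -17

-17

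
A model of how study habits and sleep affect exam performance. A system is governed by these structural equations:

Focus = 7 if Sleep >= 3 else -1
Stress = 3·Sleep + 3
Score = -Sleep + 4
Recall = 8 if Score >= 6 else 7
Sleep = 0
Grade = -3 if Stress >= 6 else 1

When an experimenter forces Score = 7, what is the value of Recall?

Intervening sets Score = 7 and removes its equation (Score = -Sleep + 4).
Recall = 8 if Score >= 6 else 7  [with Score=7]  = 8

8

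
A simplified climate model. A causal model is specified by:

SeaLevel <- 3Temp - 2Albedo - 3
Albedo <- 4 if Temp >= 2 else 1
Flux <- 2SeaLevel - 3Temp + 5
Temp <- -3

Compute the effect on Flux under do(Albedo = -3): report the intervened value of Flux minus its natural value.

16

Under do(Albedo=-3), the mechanism Albedo <- 4 if Temp >= 2 else 1 is discarded; Albedo is fixed at -3.
SeaLevel = 3Temp - 2Albedo - 3  [with Temp=-3, Albedo=-3]  = -6
Flux = 2SeaLevel - 3Temp + 5  [with SeaLevel=-6, Temp=-3]  = 2
Without intervention: Albedo = 4 if Temp >= 2 else 1  [with Temp=-3]  = 1; SeaLevel = 3Temp - 2Albedo - 3  [with Temp=-3, Albedo=1]  = -14; Flux = 2SeaLevel - 3Temp + 5  [with SeaLevel=-14, Temp=-3]  = -14.
Change = 2 − (-14) = 16.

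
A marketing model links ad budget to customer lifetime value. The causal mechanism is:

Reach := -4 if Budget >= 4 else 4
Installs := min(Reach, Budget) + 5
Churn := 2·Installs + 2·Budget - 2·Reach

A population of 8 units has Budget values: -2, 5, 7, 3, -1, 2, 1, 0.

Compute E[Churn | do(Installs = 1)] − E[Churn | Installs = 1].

-20.25

Under do(Installs=1), Installs's equation is replaced by Installs=1 for every unit. Per-unit Churn: -10, 20, 24, 0, -8, -2, -4, -6. Mean = 1.75.
Observing Installs=1 restricts to units where Installs's equation naturally yields 1: Budget ∈ {5, 7}. In that subpopulation Churn = 20, 24, mean 22.
Difference = 1.75 − 22 = -20.25.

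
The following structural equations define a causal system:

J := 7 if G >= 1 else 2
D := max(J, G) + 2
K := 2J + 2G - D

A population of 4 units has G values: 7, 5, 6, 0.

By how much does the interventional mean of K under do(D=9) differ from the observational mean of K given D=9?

-5.5

The intervention sets D=9 in all 4 units regardless of G. Recomputing K per unit gives 19, 15, 17, -5; average 11.5.
E[K|D=9] averages over only the 3 units with D=9 (G = 7, 5, 6): K = 19, 15, 17, mean 17.
Difference = 11.5 − 17 = -5.5.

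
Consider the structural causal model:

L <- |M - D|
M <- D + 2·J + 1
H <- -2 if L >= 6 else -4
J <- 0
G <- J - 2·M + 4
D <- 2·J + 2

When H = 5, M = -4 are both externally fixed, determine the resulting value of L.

Under do(H = 5, M = -4), each intervened variable's structural equation is replaced by its fixed value.
D = 2·J + 2  [with J=0]  = 2
L = |M - D|  [with M=-4, D=2]  = 6

6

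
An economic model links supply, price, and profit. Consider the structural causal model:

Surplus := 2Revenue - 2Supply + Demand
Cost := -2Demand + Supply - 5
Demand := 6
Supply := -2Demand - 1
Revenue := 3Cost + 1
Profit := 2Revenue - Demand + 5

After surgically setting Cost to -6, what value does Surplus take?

The intervention breaks the incoming arrows to Cost: Cost := -2Demand + Supply - 5 no longer applies, and Cost = -6.
Supply = -2Demand - 1  [with Demand=6]  = -13
Revenue = 3Cost + 1  [with Cost=-6]  = -17
Surplus = 2Revenue - 2Supply + Demand  [with Revenue=-17, Supply=-13, Demand=6]  = -2

-2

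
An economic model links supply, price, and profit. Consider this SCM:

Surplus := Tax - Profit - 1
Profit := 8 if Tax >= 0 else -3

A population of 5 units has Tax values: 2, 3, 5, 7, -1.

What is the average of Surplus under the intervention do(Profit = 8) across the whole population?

Every unit gets Profit=8 under the intervention. Surplus values become -7, -6, -4, -2, -10; E[Surplus|do(Profit=8)] = -5.8.

-5.8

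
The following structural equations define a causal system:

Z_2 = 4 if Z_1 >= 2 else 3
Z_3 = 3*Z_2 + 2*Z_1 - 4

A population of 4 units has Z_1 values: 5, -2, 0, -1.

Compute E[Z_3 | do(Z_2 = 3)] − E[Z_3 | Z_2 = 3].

do(Z_2=3) breaks Z_2's dependence on Z_1. With Z_2=3 fixed, Z_3 across the units is 15, 1, 5, 3, mean 6.
E[Z_3|Z_2=3] averages over only the 3 units with Z_2=3 (Z_1 = -2, 0, -1): Z_3 = 1, 5, 3, mean 3.
Difference = 6 − 3 = 3.

3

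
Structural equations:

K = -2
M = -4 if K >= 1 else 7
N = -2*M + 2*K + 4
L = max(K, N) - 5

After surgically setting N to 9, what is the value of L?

4

The intervention breaks the incoming arrows to N: N = -2*M + 2*K + 4 no longer applies, and N = 9.
L = max(K, N) - 5  [with K=-2, N=9]  = 4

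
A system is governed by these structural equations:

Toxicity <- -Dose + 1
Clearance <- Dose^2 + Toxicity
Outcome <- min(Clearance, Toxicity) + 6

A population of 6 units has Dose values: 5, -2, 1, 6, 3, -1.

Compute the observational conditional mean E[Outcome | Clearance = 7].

E[Outcome|Clearance=7] averages over only the 2 units with Clearance=7 (Dose = -2, 3): Outcome = 9, 4, mean 6.5.

6.5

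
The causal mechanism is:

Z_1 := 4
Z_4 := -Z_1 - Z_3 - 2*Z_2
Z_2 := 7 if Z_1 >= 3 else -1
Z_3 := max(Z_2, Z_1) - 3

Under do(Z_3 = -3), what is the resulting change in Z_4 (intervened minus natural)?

The intervention breaks the incoming arrows to Z_3: Z_3 := max(Z_2, Z_1) - 3 no longer applies, and Z_3 = -3.
Z_2 = 7 if Z_1 >= 3 else -1  [with Z_1=4]  = 7
Z_4 = -Z_1 - Z_3 - 2*Z_2  [with Z_1=4, Z_3=-3, Z_2=7]  = -15
Without intervention: Z_2 = 7 if Z_1 >= 3 else -1  [with Z_1=4]  = 7; Z_3 = max(Z_2, Z_1) - 3  [with Z_2=7, Z_1=4]  = 4; Z_4 = -Z_1 - Z_3 - 2*Z_2  [with Z_1=4, Z_3=4, Z_2=7]  = -22.
Change = -15 − (-22) = 7.

7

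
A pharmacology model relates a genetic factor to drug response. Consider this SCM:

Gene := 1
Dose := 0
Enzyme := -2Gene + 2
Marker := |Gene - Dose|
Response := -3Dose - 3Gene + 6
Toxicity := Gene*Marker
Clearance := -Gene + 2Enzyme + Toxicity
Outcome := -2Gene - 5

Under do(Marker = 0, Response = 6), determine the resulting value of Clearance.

-1

Under do(Marker = 0, Response = 6), each intervened variable's structural equation is replaced by its fixed value.
Enzyme = -2Gene + 2  [with Gene=1]  = 0
Toxicity = Gene*Marker  [with Gene=1, Marker=0]  = 0
Clearance = -Gene + 2Enzyme + Toxicity  [with Gene=1, Enzyme=0, Toxicity=0]  = -1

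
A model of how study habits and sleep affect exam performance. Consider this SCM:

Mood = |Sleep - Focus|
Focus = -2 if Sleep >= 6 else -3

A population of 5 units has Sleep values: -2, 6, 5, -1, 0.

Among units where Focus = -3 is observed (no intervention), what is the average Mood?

Conditioning on Focus=-3 selects the 4 unit(s) with Sleep ∈ {-2, 5, -1, 0}. Their Mood values: 1, 8, 2, 3. Mean = 3.5.

3.5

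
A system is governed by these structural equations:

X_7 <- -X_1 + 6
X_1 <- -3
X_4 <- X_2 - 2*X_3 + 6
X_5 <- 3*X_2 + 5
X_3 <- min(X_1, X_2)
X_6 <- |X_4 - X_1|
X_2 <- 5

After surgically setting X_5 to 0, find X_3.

do(X_5=0) replaces the equation X_5 <- 3*X_2 + 5 with the constant X_5 = 0.
X_3 is not downstream of the intervention, so its value is determined by the original equations.
X_3 = min(X_1, X_2)  [with X_1=-3, X_2=5]  = -3

-3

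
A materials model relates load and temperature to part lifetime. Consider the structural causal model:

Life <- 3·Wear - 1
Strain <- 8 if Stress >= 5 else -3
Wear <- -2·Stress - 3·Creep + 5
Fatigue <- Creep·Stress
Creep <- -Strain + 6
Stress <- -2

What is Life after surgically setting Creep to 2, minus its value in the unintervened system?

63

The intervention breaks the incoming arrows to Creep: Creep <- -Strain + 6 no longer applies, and Creep = 2.
Wear = -2·Stress - 3·Creep + 5  [with Stress=-2, Creep=2]  = 3
Life = 3·Wear - 1  [with Wear=3]  = 8
Without intervention: Strain = 8 if Stress >= 5 else -3  [with Stress=-2]  = -3; Creep = -Strain + 6  [with Strain=-3]  = 9; Wear = -2·Stress - 3·Creep + 5  [with Stress=-2, Creep=9]  = -18; Life = 3·Wear - 1  [with Wear=-18]  = -55.
Change = 8 − (-55) = 63.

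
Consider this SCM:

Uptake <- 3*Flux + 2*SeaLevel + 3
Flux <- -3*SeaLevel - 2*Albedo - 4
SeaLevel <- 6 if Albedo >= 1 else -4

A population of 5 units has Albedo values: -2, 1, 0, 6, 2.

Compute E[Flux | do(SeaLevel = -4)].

The intervention sets SeaLevel=-4 in all 5 units regardless of Albedo. Recomputing Flux per unit gives 12, 6, 8, -4, 4; average 5.2.

5.2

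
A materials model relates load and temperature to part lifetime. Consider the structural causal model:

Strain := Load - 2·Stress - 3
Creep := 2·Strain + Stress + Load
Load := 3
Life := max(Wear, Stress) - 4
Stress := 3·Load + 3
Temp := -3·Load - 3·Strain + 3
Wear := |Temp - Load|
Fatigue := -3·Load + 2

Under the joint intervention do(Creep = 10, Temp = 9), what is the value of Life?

Under do(Creep = 10, Temp = 9), each intervened variable's structural equation is replaced by its fixed value.
Stress = 3·Load + 3  [with Load=3]  = 12
Wear = |Temp - Load|  [with Temp=9, Load=3]  = 6
Life = max(Wear, Stress) - 4  [with Wear=6, Stress=12]  = 8

8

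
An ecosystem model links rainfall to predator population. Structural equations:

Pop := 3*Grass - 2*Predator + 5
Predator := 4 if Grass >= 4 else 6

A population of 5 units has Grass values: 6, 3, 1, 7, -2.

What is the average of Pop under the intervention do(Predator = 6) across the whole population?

Every unit gets Predator=6 under the intervention. Pop values become 11, 2, -4, 14, -13; E[Pop|do(Predator=6)] = 2.

2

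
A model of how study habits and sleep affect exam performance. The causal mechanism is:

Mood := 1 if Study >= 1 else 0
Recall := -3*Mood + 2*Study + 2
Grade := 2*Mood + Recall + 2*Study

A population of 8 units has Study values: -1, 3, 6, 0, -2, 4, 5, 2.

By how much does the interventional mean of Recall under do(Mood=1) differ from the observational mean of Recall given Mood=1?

do(Mood=1) breaks Mood's dependence on Study. With Mood=1 fixed, Recall across the units is -3, 5, 11, -1, -5, 7, 9, 3, mean 3.25.
Observing Mood=1 restricts to units where Mood's equation naturally yields 1: Study ∈ {3, 6, 4, 5, 2}. In that subpopulation Recall = 5, 11, 7, 9, 3, mean 7.
Difference = 3.25 − 7 = -3.75.

-3.75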